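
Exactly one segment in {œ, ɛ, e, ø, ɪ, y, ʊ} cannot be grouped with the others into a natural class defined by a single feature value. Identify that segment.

ʊ

/ø, e, y, ɛ, œ, ɪ/ are all [−back], but /ʊ/ (high back rounded lax vowel) is [+back]. No other single segment can be removed to leave a set sharing one feature value that the removed segment lacks, so /ʊ/ is the odd one out.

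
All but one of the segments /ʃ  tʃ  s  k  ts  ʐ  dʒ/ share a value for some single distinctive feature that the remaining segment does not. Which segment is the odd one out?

k

/ʐ, ʃ, tʃ, s, ts, dʒ/ are all [+strident], but /k/ (voiceless velar stop) is [-strident]. No other single segment can be removed to leave a set sharing one feature value that the removed segment lacks, so /k/ is the odd one out.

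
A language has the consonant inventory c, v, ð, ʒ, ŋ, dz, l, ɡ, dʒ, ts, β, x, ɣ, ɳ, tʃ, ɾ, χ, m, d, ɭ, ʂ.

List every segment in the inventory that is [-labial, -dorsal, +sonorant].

l, ɳ, ɾ, ɭ

Checking each segment against [-labial], [-dorsal], [+sonorant]: /l/ (alveolar lateral approximant), /ɳ/ (retroflex nasal), /ɾ/ (alveolar tap), /ɭ/ (retroflex lateral approximant) satisfy every feature; every other segment in the inventory fails at least one.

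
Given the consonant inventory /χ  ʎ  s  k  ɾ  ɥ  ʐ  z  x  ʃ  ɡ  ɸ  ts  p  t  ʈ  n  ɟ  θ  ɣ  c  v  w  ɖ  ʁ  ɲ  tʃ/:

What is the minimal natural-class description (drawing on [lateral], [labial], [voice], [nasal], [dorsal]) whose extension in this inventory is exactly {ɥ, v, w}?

/ɥ, v, w/ are all [+voice], [+labial], and no other segment in the inventory matches both values. Dropping any one of them over-generates: [+labial] alone would also admit /ɸ, p/; [+voice] alone would also admit /ʎ, ɾ, ʐ, z, …/. No other single listed feature picks out exactly this set either, so fewer than two features will not do.

[+voice, +labial]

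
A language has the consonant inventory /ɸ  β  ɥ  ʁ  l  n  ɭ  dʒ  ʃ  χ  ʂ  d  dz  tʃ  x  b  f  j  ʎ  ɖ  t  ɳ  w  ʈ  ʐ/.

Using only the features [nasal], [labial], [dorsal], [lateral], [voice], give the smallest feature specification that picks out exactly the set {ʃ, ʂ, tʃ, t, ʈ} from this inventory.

/ʃ, ʂ, tʃ, t, ʈ/ are all [−voice], [−labial], [−dorsal], and no other segment in the inventory matches all three values. Dropping any one of them over-generates: [−labial, −dorsal] alone would also admit /l, n, ɭ, dʒ, …/; [−voice, −dorsal] alone would also admit /ɸ, f/; [−voice, −labial] alone would also admit /χ, x/. No other combination of two listed features picks out exactly this set either, so fewer than three features will not do.

[−voice, −labial, −dorsal]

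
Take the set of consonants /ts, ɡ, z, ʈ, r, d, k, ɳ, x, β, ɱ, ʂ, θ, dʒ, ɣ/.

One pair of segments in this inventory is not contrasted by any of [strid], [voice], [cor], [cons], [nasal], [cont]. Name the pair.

β, ɣ

Both /β/ and /ɣ/ are [-strident], [+voice], [-coronal], [+consonantal], [-nasal], [+continuant]. Since the list omits [labial] and [dorsal] — which do distinguish the voiced bilabial fricative from the voiced velar fricative — this pair collapses; all other pairs remain distinct.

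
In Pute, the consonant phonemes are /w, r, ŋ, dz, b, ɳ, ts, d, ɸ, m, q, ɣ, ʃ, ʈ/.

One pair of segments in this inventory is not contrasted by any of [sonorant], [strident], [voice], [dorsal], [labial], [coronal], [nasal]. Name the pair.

ts, ʃ

Both /ts/ and /ʃ/ are [−sonorant], [+strident], [−voice], [−dorsal], [−labial], [+coronal], [−nasal]. Since the list omits [continuant], [anterior] and [distributed] — which do distinguish the voiceless alveolar affricate from the voiceless postalveolar fricative — this pair collapses; all other pairs remain distinct.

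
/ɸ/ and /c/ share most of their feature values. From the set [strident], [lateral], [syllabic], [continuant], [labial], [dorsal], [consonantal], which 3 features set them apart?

[continuant], [labial], [dorsal]

/ɸ/ is the voiceless bilabial fricative and /c/ is the voiceless palatal stop. Both are [−strident], [−lateral], [−syllabic], [+consonantal]. /ɸ/ is [+continuant] while /c/ is [−continuant]; /ɸ/ is [+labial] while /c/ is [−labial]; /ɸ/ is [−dorsal] while /c/ is [+dorsal], so the distinguishing features are [continuant], [labial], [dorsal].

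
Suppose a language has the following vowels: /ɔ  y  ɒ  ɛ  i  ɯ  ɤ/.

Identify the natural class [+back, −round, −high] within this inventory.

ɤ

Checking each segment against [+back], [−round], [−high]: /ɤ/ (mid back unrounded tense vowel) satisfies every feature; every other segment in the inventory fails at least one.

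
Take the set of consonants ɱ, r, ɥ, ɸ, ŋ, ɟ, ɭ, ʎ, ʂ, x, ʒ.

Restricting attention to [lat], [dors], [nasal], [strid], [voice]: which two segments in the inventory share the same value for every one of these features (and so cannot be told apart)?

ɟ, ɥ

Both /ɟ/ and /ɥ/ are [-lateral], [+dorsal], [-nasal], [-strident], [+voice]. Since the list omits [sonorant], [continuant], [labial] and [round] — which do distinguish the voiced palatal stop from the labial-palatal glide — this pair collapses; all other pairs remain distinct.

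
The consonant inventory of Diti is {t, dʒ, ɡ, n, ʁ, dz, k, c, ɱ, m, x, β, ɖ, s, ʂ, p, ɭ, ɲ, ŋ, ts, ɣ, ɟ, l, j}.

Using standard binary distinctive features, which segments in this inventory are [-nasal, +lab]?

β, p

Checking each segment against [-nasal], [+labial]: /β/ (voiced bilabial fricative), /p/ (voiceless bilabial stop) satisfy every feature; every other segment in the inventory fails at least one.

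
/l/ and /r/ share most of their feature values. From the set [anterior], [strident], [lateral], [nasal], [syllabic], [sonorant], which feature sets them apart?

[lateral]

/l/ (alveolar lateral approximant) and /r/ (alveolar trill) agree on [+anterior], [−strident], [−nasal], [−syllabic], [+sonorant]. They differ on [lateral] (/l/ [+], /r/ [−]).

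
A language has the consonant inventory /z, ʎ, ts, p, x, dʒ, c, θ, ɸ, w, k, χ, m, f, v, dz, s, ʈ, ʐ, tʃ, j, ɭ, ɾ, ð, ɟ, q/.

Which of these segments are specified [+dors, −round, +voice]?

ʎ, j, ɟ

Checking each segment against [+dorsal], [−round], [+voice]: /ʎ/ (palatal lateral approximant), /j/ (palatal glide), /ɟ/ (voiced palatal stop) satisfy every feature; every other segment in the inventory fails at least one.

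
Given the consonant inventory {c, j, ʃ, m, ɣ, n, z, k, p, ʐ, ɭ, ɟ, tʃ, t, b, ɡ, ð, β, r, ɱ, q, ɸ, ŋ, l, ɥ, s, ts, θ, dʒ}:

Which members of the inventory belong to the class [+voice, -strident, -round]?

Eliminate segments failing any feature: /c, ʃ, k, p, tʃ, t, q, ɸ, s, ts, θ/ are [-voice]; /z, ʐ, dʒ/ are [+strident]; /ɥ/ is [+round]. The remaining /j, m, ɣ, n, ɭ, ɟ, b, ɡ, ð, β, r, ɱ, ŋ, l/ satisfy [+voice], [-strident], [-round].

j, m, ɣ, n, ɭ, ɟ, b, ɡ, ð, β, r, ɱ, ŋ, l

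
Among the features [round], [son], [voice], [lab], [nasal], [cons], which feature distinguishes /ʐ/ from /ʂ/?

[voice]

/ʐ/ is the voiced retroflex fricative and /ʂ/ is the voiceless retroflex fricative. Both are [-round], [-sonorant], [-labial], [-nasal], [+consonantal]. /ʐ/ is [+voice] while /ʂ/ is [-voice], so the distinguishing feature is [voice].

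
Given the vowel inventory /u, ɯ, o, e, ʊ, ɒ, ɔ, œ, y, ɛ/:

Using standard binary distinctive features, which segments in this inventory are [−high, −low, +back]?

o, ɔ

Eliminate segments failing any feature: /u, ɯ, ʊ, y/ are [+high]; /e, œ, ɛ/ are [−back]; /ɒ/ is [+low]. The remaining /o, ɔ/ satisfy [−high], [−low], [+back].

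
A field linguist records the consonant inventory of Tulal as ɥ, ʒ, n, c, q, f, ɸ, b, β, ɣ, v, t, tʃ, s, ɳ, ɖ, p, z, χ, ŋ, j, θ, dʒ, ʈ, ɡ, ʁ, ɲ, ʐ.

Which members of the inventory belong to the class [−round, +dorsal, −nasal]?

c, q, ɣ, χ, j, ɡ, ʁ

Eliminate segments failing any feature: /ɥ/ is [+round]; /ʒ, n, f, ɸ, b, β, v, t, tʃ, s, ɳ, ɖ, p, z, θ, dʒ, ʈ, ʐ/ are [−dorsal]; /ŋ, ɲ/ are [+nasal]. The remaining /c, q, ɣ, χ, j, ɡ, ʁ/ satisfy [−round], [+dorsal], [−nasal].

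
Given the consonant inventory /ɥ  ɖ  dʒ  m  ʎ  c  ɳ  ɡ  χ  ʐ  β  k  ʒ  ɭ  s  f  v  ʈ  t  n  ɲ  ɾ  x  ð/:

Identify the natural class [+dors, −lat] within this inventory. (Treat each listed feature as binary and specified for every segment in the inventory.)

The [+dorsal] segments are /ɥ, ʎ, c, ɡ, χ, k, ɲ, x/.
Then [−lateral] leaves /ɥ, c, ɡ, χ, k, ɲ, x/.

ɥ, c, ɡ, χ, k, ɲ, x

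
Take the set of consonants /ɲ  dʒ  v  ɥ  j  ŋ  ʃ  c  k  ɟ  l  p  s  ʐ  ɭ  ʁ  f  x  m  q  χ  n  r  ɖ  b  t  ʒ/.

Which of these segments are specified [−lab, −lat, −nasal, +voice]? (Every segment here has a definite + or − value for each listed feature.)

First, the [−labial] segments are /ɲ, dʒ, j, ŋ, ʃ, c, k, ɟ, l, s, ʐ, ɭ, ʁ, x, q, χ, n, r, ɖ, t, ʒ/.
Among these, [−lateral] gives /ɲ, dʒ, j, ŋ, ʃ, c, k, ɟ, s, ʐ, ʁ, x, q, χ, n, r, ɖ, t, ʒ/.
Of those, [−nasal] gives /dʒ, j, ʃ, c, k, ɟ, s, ʐ, ʁ, x, q, χ, r, ɖ, t, ʒ/.
Within that set, [+voice] leaves /dʒ, j, ɟ, ʐ, ʁ, r, ɖ, ʒ/.

dʒ, j, ɟ, ʐ, ʁ, r, ɖ, ʒ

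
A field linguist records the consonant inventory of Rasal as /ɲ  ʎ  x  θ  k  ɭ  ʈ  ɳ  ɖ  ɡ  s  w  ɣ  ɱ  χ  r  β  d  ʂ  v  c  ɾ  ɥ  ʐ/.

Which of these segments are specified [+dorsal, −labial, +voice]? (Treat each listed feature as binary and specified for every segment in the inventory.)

Among the inventory, the [+dorsal] segments are /ɲ, ʎ, x, k, ɡ, w, ɣ, χ, c, ɥ/.
Then [−labial] gives /ɲ, ʎ, x, k, ɡ, ɣ, χ, c/.
Of those, [+voice] leaves /ɲ, ʎ, ɡ, ɣ/.

ɲ, ʎ, ɡ, ɣ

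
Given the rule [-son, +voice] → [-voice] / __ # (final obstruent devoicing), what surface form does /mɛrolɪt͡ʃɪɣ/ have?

The only segment in the rule's environment that also matches [-son, +voice] is /ɣ/. Applying [-voice] turns the voiced velar fricative into /x/ (voiceless velar fricative), giving [mɛrolɪt͡ʃɪx].

[mɛrolɪt͡ʃɪx]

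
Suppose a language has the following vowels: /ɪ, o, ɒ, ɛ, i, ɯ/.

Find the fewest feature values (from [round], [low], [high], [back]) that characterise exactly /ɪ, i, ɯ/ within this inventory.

/ɪ, i, ɯ/ are exactly the [+high] segments in the inventory, so a single feature suffices.

[+high]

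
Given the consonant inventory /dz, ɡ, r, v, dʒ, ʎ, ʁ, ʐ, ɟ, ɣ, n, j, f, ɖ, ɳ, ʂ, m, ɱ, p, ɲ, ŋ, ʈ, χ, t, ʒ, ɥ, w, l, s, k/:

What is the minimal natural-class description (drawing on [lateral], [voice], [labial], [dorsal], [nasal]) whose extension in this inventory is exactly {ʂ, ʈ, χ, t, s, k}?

[−voice, −labial]

Every target segment is [−voice], [−labial]; each remaining inventory member fails at least one of these. Each conjunct is needed — [−labial] alone would also admit /dz, ɡ, r, dʒ, …/; [−voice] alone would also admit /f, p/ — and no other single listed feature has exactly this extension, so two is the minimum.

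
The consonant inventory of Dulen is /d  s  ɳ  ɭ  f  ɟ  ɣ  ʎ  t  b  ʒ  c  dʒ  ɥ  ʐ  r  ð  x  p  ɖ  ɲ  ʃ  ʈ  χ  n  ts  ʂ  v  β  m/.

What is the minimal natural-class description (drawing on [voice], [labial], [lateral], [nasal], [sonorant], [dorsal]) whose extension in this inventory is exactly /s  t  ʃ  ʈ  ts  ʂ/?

[-voice, -labial, -dorsal]

Every target segment is [-voice], [-labial], [-dorsal]; each remaining inventory member fails at least one of these. Each conjunct is needed — [-labial, -dorsal] alone would also admit /d, ɳ, ɭ, ʒ, …/; [-voice, -dorsal] alone would also admit /f, p/; [-voice, -labial] alone would also admit /c, x, χ/ — and no other combination of two listed features has exactly this extension, so three is the minimum.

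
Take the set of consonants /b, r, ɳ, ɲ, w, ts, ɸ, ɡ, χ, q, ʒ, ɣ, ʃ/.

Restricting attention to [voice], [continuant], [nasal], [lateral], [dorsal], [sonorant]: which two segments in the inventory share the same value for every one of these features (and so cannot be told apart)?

ɸ, ʃ

On the given features, /ɸ/ and /ʃ/ have an identical profile: [-voice], [+continuant], [-nasal], [-lateral], [-dorsal], [-sonorant]. No other two segments in the inventory coincide on all 6 features. (They do differ in [strident], [labial] and [coronal], which are not among the given features.)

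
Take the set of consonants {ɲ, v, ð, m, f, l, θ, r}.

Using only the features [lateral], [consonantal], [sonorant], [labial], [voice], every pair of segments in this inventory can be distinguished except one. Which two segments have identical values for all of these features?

/r/ (alveolar trill) and /ɲ/ (palatal nasal) are both [-lateral], [+consonantal], [+sonorant], [-labial], [+voice], so none of the listed features separates them. (They do differ in [nasal], [continuant] and [dorsal], which are not among the given features.) Every other pair in the inventory differs on at least one listed feature.

r, ɲ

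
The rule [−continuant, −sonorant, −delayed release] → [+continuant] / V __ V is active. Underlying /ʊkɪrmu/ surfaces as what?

The only segment in the rule's environment that also matches [−continuant, −sonorant, −delayed release] is /k/. Applying [+continuant] turns the voiceless velar stop into /x/ (voiceless velar fricative), giving [ʊxɪrmu].

[ʊxɪrmu]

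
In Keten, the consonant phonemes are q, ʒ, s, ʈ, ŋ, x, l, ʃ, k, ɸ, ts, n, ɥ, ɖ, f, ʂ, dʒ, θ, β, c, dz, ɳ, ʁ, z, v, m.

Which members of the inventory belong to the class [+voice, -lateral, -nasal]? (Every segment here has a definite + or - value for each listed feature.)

Checking each segment against [+voice], [-lateral], [-nasal]: /ʒ/ (voiced postalveolar fricative), /ɥ/ (labial-palatal glide), /ɖ/ (voiced retroflex stop), /dʒ/ (voiced postalveolar affricate), /β/ (voiced bilabial fricative), /dz/ (voiced alveolar affricate), among others, satisfy every feature; every other segment in the inventory fails at least one.

ʒ, ɥ, ɖ, dʒ, β, dz, ʁ, z, v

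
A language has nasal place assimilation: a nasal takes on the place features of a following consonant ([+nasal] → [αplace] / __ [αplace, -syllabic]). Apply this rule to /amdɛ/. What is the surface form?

[andɛ]

/m/ sits before the [+coronal] consonant /d/, so it takes on [+coronal] and surfaces as /n/. The rest of the form is unaffected: [andɛ].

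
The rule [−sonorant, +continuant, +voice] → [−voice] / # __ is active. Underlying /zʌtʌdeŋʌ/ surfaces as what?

The only segment in the rule's environment that also matches [−sonorant, +continuant, +voice] is /z/. Applying [−voice] turns the voiced alveolar fricative into /s/ (voiceless alveolar fricative), giving [sʌtʌdeŋʌ].

[sʌtʌdeŋʌ]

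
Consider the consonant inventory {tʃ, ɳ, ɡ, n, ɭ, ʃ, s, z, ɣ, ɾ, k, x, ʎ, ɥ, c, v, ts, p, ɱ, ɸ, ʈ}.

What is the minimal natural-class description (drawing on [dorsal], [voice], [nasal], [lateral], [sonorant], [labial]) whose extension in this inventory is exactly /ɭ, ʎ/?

[+lateral]

Every target segment is [+lateral] and no other inventory member is, so one feature is enough.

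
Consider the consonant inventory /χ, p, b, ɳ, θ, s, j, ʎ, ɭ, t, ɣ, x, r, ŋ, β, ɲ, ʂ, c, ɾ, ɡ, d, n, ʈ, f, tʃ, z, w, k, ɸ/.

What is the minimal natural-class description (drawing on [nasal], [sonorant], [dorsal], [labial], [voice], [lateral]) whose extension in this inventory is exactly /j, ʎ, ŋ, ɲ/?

[+sonorant, −labial, +dorsal]

The class [+sonorant], [−labial], [+dorsal] has exactly /j, ʎ, ŋ, ɲ/ as its extension in this inventory. No smaller conjunction from the listed features achieves this: [−labial, +dorsal] alone would also admit /χ, ɣ, x, c, …/; [+sonorant, +dorsal] alone would also admit /w/; [+sonorant, −labial] alone would also admit /ɳ, ɭ, r, ɾ, …/; and checking the remaining two-feature bundles turns up none with this extension.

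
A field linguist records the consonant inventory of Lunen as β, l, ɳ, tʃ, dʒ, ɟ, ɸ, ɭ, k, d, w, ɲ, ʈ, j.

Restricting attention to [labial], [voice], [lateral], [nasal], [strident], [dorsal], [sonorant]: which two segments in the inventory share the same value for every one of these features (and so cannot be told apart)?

l, ɭ

/l/ (alveolar lateral approximant) and /ɭ/ (retroflex lateral approximant) are both [-labial], [+voice], [+lateral], [-nasal], [-strident], [-dorsal], [+sonorant], so none of the listed features separates them. (They do differ in [anterior], which is not among the given features.) Every other pair in the inventory differs on at least one listed feature.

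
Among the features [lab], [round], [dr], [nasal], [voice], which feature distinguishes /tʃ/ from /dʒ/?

[voice]

/tʃ/ (voiceless postalveolar affricate) and /dʒ/ (voiced postalveolar affricate) agree on [−labial], [−round], [+delayed release], [−nasal]. They differ on [voice] (/tʃ/ [−], /dʒ/ [+]).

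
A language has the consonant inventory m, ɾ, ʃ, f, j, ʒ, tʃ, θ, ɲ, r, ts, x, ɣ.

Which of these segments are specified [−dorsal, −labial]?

ɾ, ʃ, ʒ, tʃ, θ, r, ts

First, the [−dorsal] segments are /m, ɾ, ʃ, f, ʒ, tʃ, θ, r, ts/.
Then [−labial] leaves /ɾ, ʃ, ʒ, tʃ, θ, r, ts/.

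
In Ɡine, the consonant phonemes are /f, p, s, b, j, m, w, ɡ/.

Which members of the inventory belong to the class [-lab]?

The [-labial] segments here are /s, j, ɡ/; the remaining /f, p, b, m, w/ are [+labial].

s, j, ɡ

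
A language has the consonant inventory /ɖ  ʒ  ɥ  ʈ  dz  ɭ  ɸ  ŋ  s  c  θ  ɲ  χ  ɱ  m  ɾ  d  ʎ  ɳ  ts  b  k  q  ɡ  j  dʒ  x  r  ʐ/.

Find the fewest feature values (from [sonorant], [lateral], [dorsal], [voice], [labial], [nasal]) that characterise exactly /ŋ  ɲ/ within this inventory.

Every target segment is [+nasal], [+dorsal]; each remaining inventory member fails at least one of these. Each conjunct is needed — [+dorsal] alone would also admit /ɥ, c, χ, ʎ, …/; [+nasal] alone would also admit /ɱ, m, ɳ/ — and no other single listed feature has exactly this extension, so two is the minimum.

[+nasal, +dorsal]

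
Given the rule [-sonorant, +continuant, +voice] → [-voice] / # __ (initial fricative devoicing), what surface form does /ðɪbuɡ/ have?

The only segment in the rule's environment that also matches [-sonorant, +continuant, +voice] is /ð/. Applying [-voice] turns the voiced dental fricative into /θ/ (voiceless dental fricative), giving [θɪbuɡ].

[θɪbuɡ]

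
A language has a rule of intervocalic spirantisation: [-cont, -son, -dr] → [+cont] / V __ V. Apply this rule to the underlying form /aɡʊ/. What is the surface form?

The only segment in the rule's environment that also matches [-cont, -son, -dr] is /ɡ/. Applying [+continuant] turns the voiced velar stop into /ɣ/ (voiced velar fricative), giving [aɣʊ].

[aɣʊ]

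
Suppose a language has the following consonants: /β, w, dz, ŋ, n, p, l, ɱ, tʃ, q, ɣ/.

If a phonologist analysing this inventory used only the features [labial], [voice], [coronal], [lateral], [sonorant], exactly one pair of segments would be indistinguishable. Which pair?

Both /w/ and /ɱ/ are [+labial], [+voice], [−coronal], [−lateral], [+sonorant]. Since the list omits [nasal], [continuant], [round] and [dorsal] — which do distinguish the labial-velar glide from the labiodental nasal — this pair collapses; all other pairs remain distinct.

w, ɱ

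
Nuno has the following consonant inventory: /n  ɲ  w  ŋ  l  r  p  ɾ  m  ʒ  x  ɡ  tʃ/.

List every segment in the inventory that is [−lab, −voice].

Checking each segment against [−labial], [−voice]: /x/ (voiceless velar fricative), /tʃ/ (voiceless postalveolar affricate) satisfy every feature; every other segment in the inventory fails at least one.

x, tʃ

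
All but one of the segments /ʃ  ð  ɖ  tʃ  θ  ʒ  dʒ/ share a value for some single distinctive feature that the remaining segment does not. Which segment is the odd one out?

The remaining segments after removing /ɖ/ share [+distributed]; /ɖ/ (voiced retroflex stop) is [-distributed]. For every other candidate removal, the leftover set fails to share any single feature value that the removed segment lacks.

ɖ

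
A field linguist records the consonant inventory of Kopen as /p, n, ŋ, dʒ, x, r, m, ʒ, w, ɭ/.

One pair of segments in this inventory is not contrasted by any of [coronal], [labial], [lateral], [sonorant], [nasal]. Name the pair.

dʒ, ʒ

Both /dʒ/ and /ʒ/ are [+coronal], [−labial], [−lateral], [−sonorant], [−nasal]. Since the list omits [continuant] — which does distinguish the voiced postalveolar affricate from the voiced postalveolar fricative — this pair collapses; all other pairs remain distinct.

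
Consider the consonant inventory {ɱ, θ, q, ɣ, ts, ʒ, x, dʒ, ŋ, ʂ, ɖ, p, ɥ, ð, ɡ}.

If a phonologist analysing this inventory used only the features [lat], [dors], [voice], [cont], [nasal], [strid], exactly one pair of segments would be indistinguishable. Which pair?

ɥ, ɣ

On the given features, /ɥ/ and /ɣ/ have an identical profile: [-lateral], [+dorsal], [+voice], [+continuant], [-nasal], [-strident]. No other two segments in the inventory coincide on all 6 features. (They do differ in [sonorant], [labial], [round] and [back], which are not among the given features.)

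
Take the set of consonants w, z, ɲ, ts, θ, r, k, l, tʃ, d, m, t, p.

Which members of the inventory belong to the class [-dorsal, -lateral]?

Eliminate segments failing any feature: /w, ɲ, k/ are [+dorsal]; /l/ is [+lateral]. The remaining /z, ts, θ, r, tʃ, d, m, t, p/ satisfy [-dorsal], [-lateral].

z, ts, θ, r, tʃ, d, m, t, p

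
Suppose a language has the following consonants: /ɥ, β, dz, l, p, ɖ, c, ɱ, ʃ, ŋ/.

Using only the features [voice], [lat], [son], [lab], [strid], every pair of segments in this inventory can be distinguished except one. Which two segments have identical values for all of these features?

ɱ, ɥ

On the given features, /ɱ/ and /ɥ/ have an identical profile: [+voice], [−lateral], [+sonorant], [+labial], [−strident]. No other two segments in the inventory coincide on all 5 features. (They do differ in [nasal], [continuant], [round] and [dorsal], which are not among the given features.)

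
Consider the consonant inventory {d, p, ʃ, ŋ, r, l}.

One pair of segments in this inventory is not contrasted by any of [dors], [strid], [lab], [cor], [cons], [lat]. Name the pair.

/d/ (voiced alveolar stop) and /r/ (alveolar trill) are both [-dorsal], [-strident], [-labial], [+coronal], [+consonantal], [-lateral], so none of the listed features separates them. (They do differ in [sonorant] and [continuant], which are not among the given features.) Every other pair in the inventory differs on at least one listed feature.

d, r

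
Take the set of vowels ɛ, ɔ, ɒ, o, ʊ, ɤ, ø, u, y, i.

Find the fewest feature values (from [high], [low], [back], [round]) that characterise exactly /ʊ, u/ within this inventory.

[+high, +back]

/ʊ, u/ are all [+high], [+back], and no other segment in the inventory matches both values. Dropping any one of them over-generates: [+back] alone would also admit /ɔ, ɒ, o, ɤ/; [+high] alone would also admit /y, i/. No other single listed feature picks out exactly this set either, so fewer than two features will not do.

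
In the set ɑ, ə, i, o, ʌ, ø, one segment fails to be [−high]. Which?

/ɑ, ə, ʌ, ø, o/ are all [−high]; /i/ (high front unrounded tense vowel) is [+high].

i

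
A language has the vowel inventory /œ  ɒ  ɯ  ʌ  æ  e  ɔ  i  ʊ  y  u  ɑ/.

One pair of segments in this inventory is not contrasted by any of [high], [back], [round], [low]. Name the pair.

/ʊ/ (high back rounded lax vowel) and /u/ (high back rounded tense vowel) are both [+high], [+back], [+round], [−low], so none of the listed features separates them. (They do differ in [tense], which is not among the given features.) Every other pair in the inventory differs on at least one listed feature.

ʊ, u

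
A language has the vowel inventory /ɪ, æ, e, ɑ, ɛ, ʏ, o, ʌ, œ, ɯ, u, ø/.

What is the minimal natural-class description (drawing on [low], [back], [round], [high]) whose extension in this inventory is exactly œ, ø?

/œ, ø/ are all [-high], [-back], [+round], and no other segment in the inventory matches all three values. Dropping any one of them over-generates: [-back, +round] alone would also admit /ʏ/; [-high, +round] alone would also admit /o/; [-high, -back] alone would also admit /æ, e, ɛ/. No other combination of two listed features picks out exactly this set either, so fewer than three features will not do.

[-high, -back, +round]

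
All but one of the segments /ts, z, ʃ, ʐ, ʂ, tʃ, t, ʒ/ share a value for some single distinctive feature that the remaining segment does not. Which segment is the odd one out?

The remaining segments after removing /t/ share [+strident]; /t/ (voiceless alveolar stop) is [−strident]. For every other candidate removal, the leftover set fails to share any single feature value that the removed segment lacks.

t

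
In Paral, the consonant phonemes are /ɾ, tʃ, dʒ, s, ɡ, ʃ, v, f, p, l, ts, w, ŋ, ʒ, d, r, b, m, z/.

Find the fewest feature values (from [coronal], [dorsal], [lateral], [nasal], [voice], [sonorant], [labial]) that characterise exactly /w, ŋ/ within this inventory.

[+sonorant, +dorsal]

/w, ŋ/ are all [+sonorant], [+dorsal], and no other segment in the inventory matches both values. Dropping any one of them over-generates: [+dorsal] alone would also admit /ɡ/; [+sonorant] alone would also admit /ɾ, l, r, m/. No other single listed feature picks out exactly this set either, so fewer than two features will not do.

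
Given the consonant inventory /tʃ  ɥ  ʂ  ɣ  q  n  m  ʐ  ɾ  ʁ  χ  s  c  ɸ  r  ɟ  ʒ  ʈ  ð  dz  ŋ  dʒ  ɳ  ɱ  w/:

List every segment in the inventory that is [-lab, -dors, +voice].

n, ʐ, ɾ, r, ʒ, ð, dz, dʒ, ɳ

The [-labial] segments are /tʃ, ʂ, ɣ, q, n, ʐ, ɾ, ʁ, χ, s, c, r, ɟ, ʒ, ʈ, ð, dz, ŋ, dʒ, ɳ/.
Within that set, [-dorsal] gives /tʃ, ʂ, n, ʐ, ɾ, s, r, ʒ, ʈ, ð, dz, dʒ, ɳ/.
Of those, [+voice] leaves /n, ʐ, ɾ, r, ʒ, ð, dz, dʒ, ɳ/.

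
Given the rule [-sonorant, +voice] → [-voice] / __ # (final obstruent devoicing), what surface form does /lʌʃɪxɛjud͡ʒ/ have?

Only the final segment /d͡ʒ/ is both word-final and matches the structural description. It is a voiced postalveolar affricate, so [-sonorant, +voice] holds; changing it to [-voice] with all other features held fixed yields /t͡ʃ/ (voiceless postalveolar affricate). No other segment meets both the structural description and the environment, so the output is [lʌʃɪxɛjut͡ʃ].

[lʌʃɪxɛjut͡ʃ]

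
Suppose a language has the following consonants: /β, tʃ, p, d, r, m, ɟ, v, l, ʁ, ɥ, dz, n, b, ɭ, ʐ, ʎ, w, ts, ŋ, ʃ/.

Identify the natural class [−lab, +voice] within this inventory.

Checking each segment against [−labial], [+voice]: /d/ (voiced alveolar stop), /r/ (alveolar trill), /ɟ/ (voiced palatal stop), /l/ (alveolar lateral approximant), /ʁ/ (voiced uvular fricative), /dz/ (voiced alveolar affricate), among others, satisfy every feature; every other segment in the inventory fails at least one.

d, r, ɟ, l, ʁ, dz, n, ɭ, ʐ, ʎ, ŋ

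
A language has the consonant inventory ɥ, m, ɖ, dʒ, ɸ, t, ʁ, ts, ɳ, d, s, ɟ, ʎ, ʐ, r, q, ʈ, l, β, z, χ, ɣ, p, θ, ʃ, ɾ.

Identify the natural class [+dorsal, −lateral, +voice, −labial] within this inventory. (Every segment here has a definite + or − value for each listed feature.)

Eliminate segments failing any feature: /ɥ/ is [+labial]; /m, ɖ, dʒ, ɸ, t, ts, ɳ, d, s, ʐ, r, ʈ, l, β, z, p, θ, ʃ, ɾ/ are [−dorsal]; /ʎ/ is [+lateral]; /q, χ/ are [−voice]. The remaining /ʁ, ɟ, ɣ/ satisfy [+dorsal], [−lateral], [+voice], [−labial].

ʁ, ɟ, ɣ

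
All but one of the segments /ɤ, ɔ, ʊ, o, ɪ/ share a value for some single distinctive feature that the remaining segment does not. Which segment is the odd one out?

ɪ

[back] groups all but one: /ʊ, o, ɤ, ɔ/ share [+back] while /ɪ/ (high front unrounded lax vowel) alone is [−back]. Removing any other segment would not leave a single-feature class that excludes it.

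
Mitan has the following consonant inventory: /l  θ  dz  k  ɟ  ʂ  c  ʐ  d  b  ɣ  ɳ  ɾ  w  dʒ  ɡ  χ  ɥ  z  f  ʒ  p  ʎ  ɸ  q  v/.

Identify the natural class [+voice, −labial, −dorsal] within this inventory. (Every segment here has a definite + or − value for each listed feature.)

l, dz, ʐ, d, ɳ, ɾ, dʒ, z, ʒ

Eliminate segments failing any feature: /θ, k, ʂ, c, χ, f, p, ɸ, q/ are [−voice]; /ɟ, ɣ, ɡ, ʎ/ are [+dorsal]; /b, w, ɥ, v/ are [+labial]. The remaining /l, dz, ʐ, d, ɳ, ɾ, dʒ, z, ʒ/ satisfy [+voice], [−labial], [−dorsal].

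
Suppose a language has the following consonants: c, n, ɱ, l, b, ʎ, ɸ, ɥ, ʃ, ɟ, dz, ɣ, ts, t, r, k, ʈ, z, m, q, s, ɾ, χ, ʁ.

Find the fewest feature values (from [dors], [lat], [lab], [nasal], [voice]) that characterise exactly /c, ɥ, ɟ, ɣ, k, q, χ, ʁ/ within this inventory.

/c, ɥ, ɟ, ɣ, k, q, χ, ʁ/ are all [-lateral], [+dorsal], and no other segment in the inventory matches both values. Dropping any one of them over-generates: [+dorsal] alone would also admit /ʎ/; [-lateral] alone would also admit /n, ɱ, b, ɸ, …/. No other single listed feature picks out exactly this set either, so fewer than two features will not do.

[-lat, +dors]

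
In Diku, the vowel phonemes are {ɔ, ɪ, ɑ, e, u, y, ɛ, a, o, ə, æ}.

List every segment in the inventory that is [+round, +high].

The [+round] segments are /ɔ, u, y, o/.
Among these, [+high] leaves /u, y/.

u, y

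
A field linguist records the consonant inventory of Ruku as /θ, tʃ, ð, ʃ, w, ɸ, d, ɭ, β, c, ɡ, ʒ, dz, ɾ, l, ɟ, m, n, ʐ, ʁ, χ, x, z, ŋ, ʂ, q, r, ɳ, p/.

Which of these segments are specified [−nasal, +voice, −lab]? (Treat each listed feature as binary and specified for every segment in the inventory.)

Checking each segment against [−nasal], [+voice], [−labial]: /ð/ (voiced dental fricative), /d/ (voiced alveolar stop), /ɭ/ (retroflex lateral approximant), /ɡ/ (voiced velar stop), /ʒ/ (voiced postalveolar fricative), /dz/ (voiced alveolar affricate), among others, satisfy every feature; every other segment in the inventory fails at least one.

ð, d, ɭ, ɡ, ʒ, dz, ɾ, l, ɟ, ʐ, ʁ, z, r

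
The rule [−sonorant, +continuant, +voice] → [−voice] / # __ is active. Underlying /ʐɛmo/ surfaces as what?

[ʂɛmo]

/ʐ/ satisfies [−sonorant, +continuant, +voice] and sits in # __. The [−voice] counterpart of the voiced retroflex fricative is /ʂ/. Other segments in /ʐɛmo/ either fail the structural description or are not in the environment, so the surface form is [ʂɛmo].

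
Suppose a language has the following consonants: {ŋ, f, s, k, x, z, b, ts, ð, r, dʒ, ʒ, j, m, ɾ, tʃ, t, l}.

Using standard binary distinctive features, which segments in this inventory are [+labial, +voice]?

b, m

Among the inventory, the [+labial] segments are /f, b, m/.
Within that set, [+voice] leaves /b, m/.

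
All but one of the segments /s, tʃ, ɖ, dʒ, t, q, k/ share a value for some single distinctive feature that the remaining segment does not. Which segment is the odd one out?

s

[continuant] groups all but one: /q, k, ɖ, t, dʒ, tʃ/ share [−continuant] while /s/ (voiceless alveolar fricative) alone is [+continuant]. Removing any other segment would not leave a single-feature class that excludes it.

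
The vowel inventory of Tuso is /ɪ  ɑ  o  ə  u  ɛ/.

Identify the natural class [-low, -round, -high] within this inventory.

ə, ɛ

Checking each segment against [-low], [-round], [-high]: /ə/ (mid central vowel (schwa)), /ɛ/ (mid front unrounded lax vowel) satisfy every feature; every other segment in the inventory fails at least one.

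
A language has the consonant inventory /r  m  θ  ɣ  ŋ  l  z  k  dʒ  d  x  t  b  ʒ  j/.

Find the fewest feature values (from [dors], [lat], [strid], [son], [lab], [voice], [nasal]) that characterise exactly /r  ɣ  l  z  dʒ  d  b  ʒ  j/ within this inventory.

[+voice, −nasal]

The class [+voice], [−nasal] has exactly /r, ɣ, l, z, dʒ, d, b, ʒ, j/ as its extension in this inventory. No smaller conjunction from the listed features achieves this: [−nasal] alone would also admit /θ, k, x, t/; [+voice] alone would also admit /m, ŋ/; and checking the remaining single features turns up none with this extension.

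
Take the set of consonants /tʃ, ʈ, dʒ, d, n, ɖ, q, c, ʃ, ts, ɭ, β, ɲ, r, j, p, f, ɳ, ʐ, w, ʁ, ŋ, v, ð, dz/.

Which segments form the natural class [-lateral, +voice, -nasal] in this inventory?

First, the [-lateral] segments are /tʃ, ʈ, dʒ, d, n, ɖ, q, c, ʃ, ts, β, ɲ, r, j, p, f, ɳ, ʐ, w, ʁ, ŋ, v, ð, dz/.
Among these, [+voice] gives /dʒ, d, n, ɖ, β, ɲ, r, j, ɳ, ʐ, w, ʁ, ŋ, v, ð, dz/.
Then [-nasal] leaves /dʒ, d, ɖ, β, r, j, ʐ, w, ʁ, v, ð, dz/.

dʒ, d, ɖ, β, r, j, ʐ, w, ʁ, v, ð, dz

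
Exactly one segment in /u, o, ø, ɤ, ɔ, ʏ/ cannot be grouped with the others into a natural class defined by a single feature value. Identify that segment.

ɤ

[round] groups all but one: /ɔ, o, u, ø, ʏ/ share [+round] while /ɤ/ (mid back unrounded tense vowel) alone is [−round]. Removing any other segment would not leave a single-feature class that excludes it.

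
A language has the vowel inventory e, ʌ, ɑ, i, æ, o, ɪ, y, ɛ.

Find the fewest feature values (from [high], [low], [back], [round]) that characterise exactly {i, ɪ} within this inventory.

The class [+high], [-round] has exactly /i, ɪ/ as its extension in this inventory. No smaller conjunction from the listed features achieves this: [-round] alone would also admit /e, ʌ, ɑ, æ, …/; [+high] alone would also admit /y/; and checking the remaining single features turns up none with this extension.

[+high, -round]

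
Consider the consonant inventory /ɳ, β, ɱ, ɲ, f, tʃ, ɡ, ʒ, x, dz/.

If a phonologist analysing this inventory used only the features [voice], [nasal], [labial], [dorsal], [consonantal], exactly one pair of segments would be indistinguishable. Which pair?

On the given features, /ʒ/ and /dz/ have an identical profile: [+voice], [−nasal], [−labial], [−dorsal], [+consonantal]. No other two segments in the inventory coincide on all 5 features. (They do differ in [continuant], [anterior] and [distributed], which are not among the given features.)

ʒ, dz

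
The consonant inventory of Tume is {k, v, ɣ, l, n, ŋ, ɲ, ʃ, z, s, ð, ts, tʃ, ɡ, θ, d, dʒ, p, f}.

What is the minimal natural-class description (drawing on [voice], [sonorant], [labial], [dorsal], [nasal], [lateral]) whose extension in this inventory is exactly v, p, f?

/v, p, f/ are exactly the [+labial] segments in the inventory, so a single feature suffices.

[+labial]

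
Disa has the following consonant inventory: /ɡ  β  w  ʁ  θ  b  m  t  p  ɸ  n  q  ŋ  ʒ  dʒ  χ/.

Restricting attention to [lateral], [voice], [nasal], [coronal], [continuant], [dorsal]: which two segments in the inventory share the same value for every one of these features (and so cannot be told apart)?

Both /w/ and /ʁ/ are [−lateral], [+voice], [−nasal], [−coronal], [+continuant], [+dorsal]. Since the list omits [labial], [round] and [high] — which do distinguish the labial-velar glide from the voiced uvular fricative — this pair collapses; all other pairs remain distinct.

w, ʁ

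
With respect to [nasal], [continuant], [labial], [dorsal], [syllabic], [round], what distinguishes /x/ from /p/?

[continuant], [labial], [dorsal]

/x/ is the voiceless velar fricative and /p/ is the voiceless bilabial stop. Both are [−nasal], [−syllabic], [−round]. /x/ is [+continuant] while /p/ is [−continuant]; /x/ is [−labial] while /p/ is [+labial]; /x/ is [+dorsal] while /p/ is [−dorsal], so the distinguishing features are [continuant], [labial], [dorsal].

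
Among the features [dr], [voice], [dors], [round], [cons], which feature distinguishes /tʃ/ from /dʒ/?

/tʃ/ (voiceless postalveolar affricate) and /dʒ/ (voiced postalveolar affricate) agree on [+delayed release], [−dorsal], [−round], [+consonantal]. They differ on [voice] (/tʃ/ [−], /dʒ/ [+]).

[voice]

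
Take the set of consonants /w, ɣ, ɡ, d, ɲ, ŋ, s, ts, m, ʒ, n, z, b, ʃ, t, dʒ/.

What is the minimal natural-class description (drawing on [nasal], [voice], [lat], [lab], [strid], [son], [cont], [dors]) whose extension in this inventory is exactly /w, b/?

/w, b/ are all [-nasal], [+labial], and no other segment in the inventory matches both values. Dropping any one of them over-generates: [+labial] alone would also admit /m/; [-nasal] alone would also admit /ɣ, ɡ, d, s, …/. No other single listed feature picks out exactly this set either, so fewer than two features will not do.

[-nasal, +lab]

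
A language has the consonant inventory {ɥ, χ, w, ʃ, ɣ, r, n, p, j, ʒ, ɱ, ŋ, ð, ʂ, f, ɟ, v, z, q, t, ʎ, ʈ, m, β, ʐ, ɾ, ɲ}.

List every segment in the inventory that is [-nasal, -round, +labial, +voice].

Checking each segment against [-nasal], [-round], [+labial], [+voice]: /v/ (voiced labiodental fricative), /β/ (voiced bilabial fricative) satisfy every feature; every other segment in the inventory fails at least one.

v, β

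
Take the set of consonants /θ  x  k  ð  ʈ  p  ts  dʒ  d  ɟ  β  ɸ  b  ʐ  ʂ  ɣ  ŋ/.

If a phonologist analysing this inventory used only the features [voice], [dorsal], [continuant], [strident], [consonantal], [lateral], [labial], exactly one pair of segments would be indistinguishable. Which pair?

Both /ŋ/ and /ɟ/ are [+voice], [+dorsal], [−continuant], [−strident], [+consonantal], [−lateral], [−labial]. Since the list omits [sonorant], [nasal] and [back] — which do distinguish the velar nasal from the voiced palatal stop — this pair collapses; all other pairs remain distinct.

ŋ, ɟ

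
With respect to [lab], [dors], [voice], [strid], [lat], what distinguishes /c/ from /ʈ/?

/c/ (voiceless palatal stop) and /ʈ/ (voiceless retroflex stop) agree on [-labial], [-voice], [-strident], [-lateral]. They differ on [dorsal] (/c/ [+], /ʈ/ [-]).

[dorsal]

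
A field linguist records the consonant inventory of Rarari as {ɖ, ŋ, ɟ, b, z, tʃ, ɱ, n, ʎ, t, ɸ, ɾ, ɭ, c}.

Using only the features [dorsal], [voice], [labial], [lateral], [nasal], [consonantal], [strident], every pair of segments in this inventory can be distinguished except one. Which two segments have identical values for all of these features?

ɾ, ɖ

On the given features, /ɾ/ and /ɖ/ have an identical profile: [−dorsal], [+voice], [−labial], [−lateral], [−nasal], [+consonantal], [−strident]. No other two segments in the inventory coincide on all 7 features. (They do differ in [sonorant] and [anterior], which are not among the given features.)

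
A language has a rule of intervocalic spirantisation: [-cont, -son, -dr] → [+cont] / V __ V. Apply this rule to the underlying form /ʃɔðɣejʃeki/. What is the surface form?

/k/ satisfies [-cont, -son, -dr] and sits in V __ V. The [+continuant] counterpart of the voiceless velar stop is /x/. Other segments in /ʃɔðɣejʃeki/ either fail the structural description or are not in the environment, so the surface form is [ʃɔðɣejʃexi].

[ʃɔðɣejʃexi]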